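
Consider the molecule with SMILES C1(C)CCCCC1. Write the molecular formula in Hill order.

C7H14

Atom tally by fragment:
  cyclohexane ring core → C:6 H:12
  (− 1 ring H displaced by substituents)
  + CH3 → C:1 H:3
Element totals:
  C: 7
  H: 14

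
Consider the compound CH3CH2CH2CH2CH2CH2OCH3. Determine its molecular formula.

Element totals:
  C: 7
  H: 16
  O: 1

C7H16O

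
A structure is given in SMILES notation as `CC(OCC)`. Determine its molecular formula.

C4H10O

Atom tally by fragment:
  CH3 → C:1 H:3
  CH2OC2H5 → C:3 H:7 O:1
Element totals:
  C: 4
  H: 10
  O: 1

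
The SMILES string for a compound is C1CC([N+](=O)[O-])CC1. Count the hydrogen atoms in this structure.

9

Atom tally by fragment:
  cyclopentane ring core → C:5 H:10
  (− 1 ring H displaced by substituents)
  + NO2 → N:1 O:2
Element totals:
  C: 5
  H: 9
  N: 1
  O: 2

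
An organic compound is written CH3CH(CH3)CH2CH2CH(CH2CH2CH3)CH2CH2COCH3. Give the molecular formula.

Atom tally by fragment:
  CH3 → C:1 H:3
  CH(CH3) → C:2 H:4
  CH2 → C:1 H:2
  CH2 → C:1 H:2
  CH(CH2CH2CH3) → C:4 H:8
  CH2 → C:1 H:2
  CH2COCH3 → C:3 H:5 O:1
Element totals:
  C: 13
  H: 26
  O: 1

C13H26O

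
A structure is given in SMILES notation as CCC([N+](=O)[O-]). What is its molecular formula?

Atom tally by fragment:
  CH3 → C:1 H:3
  CH2 → C:1 H:2
  CH2NO2 → C:1 H:2 N:1 O:2
Element totals:
  C: 3
  H: 7
  N: 1
  O: 2

C3H7NO2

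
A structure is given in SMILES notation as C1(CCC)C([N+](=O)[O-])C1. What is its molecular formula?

Atom tally by fragment:
  cyclopropane ring core → C:3 H:6
  (− 2 ring H displaced by substituents)
  + CH2CH2CH3 → C:3 H:7
  + NO2 → N:1 O:2
Element totals:
  C: 6
  H: 11
  N: 1
  O: 2

C6H11NO2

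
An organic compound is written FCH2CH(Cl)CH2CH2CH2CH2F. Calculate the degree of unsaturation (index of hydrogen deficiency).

0

Atom tally by fragment:
  FCH2 → C:1 H:2 F:1
  CH(Cl) → C:1 H:1 Cl:1
  CH2 → C:1 H:2
  CH2 → C:1 H:2
  CH2 → C:1 H:2
  CH2F → C:1 H:2 F:1
Element totals:
  C: 6
  H: 11
  Cl: 1
  F: 2
Molecular formula: C6H11ClF2.
DoU = (2C + 2 + N − H − X) / 2 = (2·6 + 2 + 0 − 11 − 3) / 2 = 0.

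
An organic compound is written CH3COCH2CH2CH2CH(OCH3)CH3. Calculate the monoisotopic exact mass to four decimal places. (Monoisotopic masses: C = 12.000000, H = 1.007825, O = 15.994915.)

Atom tally by fragment:
  CH3COCH2 → C:3 H:5 O:1
  CH2 → C:1 H:2
  CH2 → C:1 H:2
  CH(OCH3) → C:2 H:4 O:1
  CH3 → C:1 H:3
Element totals:
  C: 8
  H: 16
  O: 2
Molecular formula: C8H16O2.
  M = 8(12.0) + 16(1.007825) + 2(15.994915)
    = 96.000000 + 16.125200 + 31.989830 = 144.115030

144.1150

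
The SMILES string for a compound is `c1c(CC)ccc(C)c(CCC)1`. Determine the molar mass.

Atom tally by fragment:
  benzene ring core → C:6 H:6
  (− 3 ring H displaced by substituents)
  + C2H5 → C:2 H:5
  + CH3 → C:1 H:3
  + CH2CH2CH3 → C:3 H:7
Element totals:
  C: 12
  H: 18
Molecular formula: C12H18.
  M = 12(12.011) + 18(1.008)
    = 144.132 + 18.144 = 162.276

162.28 g/mol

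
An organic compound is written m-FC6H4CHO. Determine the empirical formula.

Element totals:
  C: 7
  H: 5
  F: 1
  O: 1
Molecular formula: C7H5FO.
gcd of subscripts (7, 1, 5, 1) = 1, so the empirical formula equals the molecular formula.

C7H5FO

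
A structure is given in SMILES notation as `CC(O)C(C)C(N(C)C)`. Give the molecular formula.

Atom tally by fragment:
  CH3 → C:1 H:3
  CH(OH) → C:1 H:2 O:1
  CH(CH3) → C:2 H:4
  CH2N(CH3)2 → C:3 H:8 N:1
Element totals:
  C: 7
  H: 17
  N: 1
  O: 1

C7H17NO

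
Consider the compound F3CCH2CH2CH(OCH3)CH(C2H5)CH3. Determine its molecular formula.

C9H17F3O

Atom tally by fragment:
  F3CCH2 → C:2 H:2 F:3
  CH2 → C:1 H:2
  CH(OCH3) → C:2 H:4 O:1
  CH(C2H5) → C:3 H:6
  CH3 → C:1 H:3
Element totals:
  C: 9
  H: 17
  F: 3
  O: 1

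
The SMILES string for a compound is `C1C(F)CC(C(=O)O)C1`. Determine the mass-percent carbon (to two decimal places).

54.54%

Atom tally by fragment:
  cyclopentane ring core → C:5 H:10
  (− 2 ring H displaced by substituents)
  + F → F:1
  + COOH → C:1 H:1 O:2
Element totals:
  C: 6
  H: 9
  F: 1
  O: 2
Molecular formula: C6H9FO2.
Molar mass = 132.134 g/mol.
Mass from C: 6 × 12.011 = 72.066 g/mol.
%C = 72.066 / 132.134 × 100 = 54.54%.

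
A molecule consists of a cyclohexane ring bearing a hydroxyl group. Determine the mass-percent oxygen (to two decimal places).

15.97%

Atom tally by fragment:
  cyclohexane ring core → C:6 H:12
  (− 1 ring H displaced by substituents)
  + OH → O:1 H:1
Element totals:
  C: 6
  H: 12
  O: 1
Molecular formula: C6H12O.
Molar mass = 100.161 g/mol.
Mass from O: 1 × 15.999 = 15.999 g/mol.
%O = 15.999 / 100.161 × 100 = 15.97%.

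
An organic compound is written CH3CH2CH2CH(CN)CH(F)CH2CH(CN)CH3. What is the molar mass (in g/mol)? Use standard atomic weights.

Atom tally by fragment:
  CH3 → C:1 H:3
  CH2 → C:1 H:2
  CH2 → C:1 H:2
  CH(CN) → C:2 H:1 N:1
  CH(F) → C:1 H:1 F:1
  CH2 → C:1 H:2
  CH(CN) → C:2 H:1 N:1
  CH3 → C:1 H:3
Element totals:
  C: 10
  H: 15
  F: 1
  N: 2
Molecular formula: C10H15FN2.
  M = 10(12.011) + 15(1.008) + 18.998 + 2(14.007)
    = 120.110 + 15.120 + 18.998 + 28.014 = 182.242

182.24 g/mol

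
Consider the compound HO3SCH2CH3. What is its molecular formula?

Atom tally by fragment:
  HO3SCH2 → C:1 H:3 S:1 O:3
  CH3 → C:1 H:3
Element totals:
  C: 2
  H: 6
  O: 3
  S: 1

C2H6O3S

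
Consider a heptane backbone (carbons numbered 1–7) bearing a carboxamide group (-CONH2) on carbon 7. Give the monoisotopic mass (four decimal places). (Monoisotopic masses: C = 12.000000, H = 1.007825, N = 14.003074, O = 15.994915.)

143.1310

Atom tally by fragment:
  CH3 → C:1 H:3
  CH2 → C:1 H:2
  CH2 → C:1 H:2
  CH2 → C:1 H:2
  CH2 → C:1 H:2
  CH2 → C:1 H:2
  CH2CONH2 → C:2 H:4 O:1 N:1
Element totals:
  C: 8
  H: 17
  N: 1
  O: 1
Molecular formula: C8H17NO.
  M = 8(12.0) + 17(1.007825) + 14.003074 + 15.994915
    = 96.000000 + 17.133025 + 14.003074 + 15.994915 = 143.131014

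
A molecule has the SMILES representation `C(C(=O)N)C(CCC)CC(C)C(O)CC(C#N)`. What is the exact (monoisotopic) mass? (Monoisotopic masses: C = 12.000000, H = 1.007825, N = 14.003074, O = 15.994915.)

Atom tally by fragment:
  H2NOCCH2 → C:2 H:4 O:1 N:1
  CH(CH2CH2CH3) → C:4 H:8
  CH2 → C:1 H:2
  CH(CH3) → C:2 H:4
  CH(OH) → C:1 H:2 O:1
  CH2 → C:1 H:2
  CH2CN → C:2 H:2 N:1
Element totals:
  C: 13
  H: 24
  N: 2
  O: 2
Molecular formula: C13H24N2O2.
  M = 13(12.0) + 24(1.007825) + 2(14.003074) + 2(15.994915)
    = 156.000000 + 24.187800 + 28.006148 + 31.989830 = 240.183778

240.1838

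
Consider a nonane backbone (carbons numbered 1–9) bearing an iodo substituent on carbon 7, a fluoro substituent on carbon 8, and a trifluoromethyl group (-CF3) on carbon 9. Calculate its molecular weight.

340.14 g/mol

Atom tally by fragment:
  CH3 → C:1 H:3
  CH2 → C:1 H:2
  CH2 → C:1 H:2
  CH2 → C:1 H:2
  CH2 → C:1 H:2
  CH2 → C:1 H:2
  CH(I) → C:1 H:1 I:1
  CH(F) → C:1 H:1 F:1
  CH2CF3 → C:2 H:2 F:3
Element totals:
  C: 10
  H: 17
  F: 4
  I: 1
Molecular formula: C10H17F4I.
  M = 10(12.011) + 17(1.008) + 4(18.998) + 126.904
    = 120.110 + 17.136 + 75.992 + 126.904 = 340.142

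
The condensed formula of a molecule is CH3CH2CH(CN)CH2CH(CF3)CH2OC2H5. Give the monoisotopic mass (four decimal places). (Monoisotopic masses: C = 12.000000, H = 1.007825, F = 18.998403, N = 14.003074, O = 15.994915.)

223.1184

Atom tally by fragment:
  CH3 → C:1 H:3
  CH2 → C:1 H:2
  CH(CN) → C:2 H:1 N:1
  CH2 → C:1 H:2
  CH(CF3) → C:2 H:1 F:3
  CH2OC2H5 → C:3 H:7 O:1
Element totals:
  C: 10
  H: 16
  F: 3
  N: 1
  O: 1
Molecular formula: C10H16F3NO.
  M = 10(12.0) + 16(1.007825) + 3(18.998403) + 14.003074 + 15.994915
    = 120.000000 + 16.125200 + 56.995209 + 14.003074 + 15.994915 = 223.118398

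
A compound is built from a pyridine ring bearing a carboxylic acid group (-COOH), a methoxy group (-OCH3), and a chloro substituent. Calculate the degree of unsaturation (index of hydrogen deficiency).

5

Atom tally by fragment:
  pyridine ring core → C:5 H:5 N:1
  (− 3 ring H displaced by substituents)
  + COOH → C:1 H:1 O:2
  + OCH3 → C:1 H:3 O:1
  + Cl → Cl:1
Element totals:
  C: 7
  H: 6
  Cl: 1
  N: 1
  O: 3
Molecular formula: C7H6ClNO3.
DoU = (2C + 2 + N − H − X) / 2 = (2·7 + 2 + 1 − 6 − 1) / 2 = 5.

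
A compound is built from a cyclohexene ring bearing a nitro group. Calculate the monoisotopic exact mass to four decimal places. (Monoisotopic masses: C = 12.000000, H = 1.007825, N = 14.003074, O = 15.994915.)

127.0633

Atom tally by fragment:
  cyclohexene ring core → C:6 H:10
  (− 1 ring H displaced by substituents)
  + NO2 → N:1 O:2
Element totals:
  C: 6
  H: 9
  N: 1
  O: 2
Molecular formula: C6H9NO2.
  M = 6(12.0) + 9(1.007825) + 14.003074 + 2(15.994915)
    = 72.000000 + 9.070425 + 14.003074 + 31.989830 = 127.063329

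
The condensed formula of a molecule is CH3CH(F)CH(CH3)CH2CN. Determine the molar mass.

Element totals:
  C: 6
  H: 10
  F: 1
  N: 1
Molecular formula: C6H10FN.
  M = 6(12.011) + 10(1.008) + 18.998 + 14.007
    = 72.066 + 10.080 + 18.998 + 14.007 = 115.151

115.15 g/mol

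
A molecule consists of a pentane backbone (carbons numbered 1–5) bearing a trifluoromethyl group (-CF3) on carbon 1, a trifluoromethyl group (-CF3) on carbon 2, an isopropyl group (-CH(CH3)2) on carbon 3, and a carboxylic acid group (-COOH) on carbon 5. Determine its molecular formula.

Atom tally by fragment:
  F3CCH2 → C:2 H:2 F:3
  CH(CF3) → C:2 H:1 F:3
  CH(CH(CH3)2) → C:4 H:8
  CH2 → C:1 H:2
  CH2COOH → C:2 H:3 O:2
Element totals:
  C: 11
  H: 16
  F: 6
  O: 2

C11H16F6O2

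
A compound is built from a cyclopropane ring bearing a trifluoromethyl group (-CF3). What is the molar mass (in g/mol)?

Atom tally by fragment:
  cyclopropane ring core → C:3 H:6
  (− 1 ring H displaced by substituents)
  + CF3 → C:1 F:3
Element totals:
  C: 4
  H: 5
  F: 3
Molecular formula: C4H5F3.
  M = 4(12.011) + 5(1.008) + 3(18.998)
    = 48.044 + 5.040 + 56.994 = 110.078

110.08 g/mol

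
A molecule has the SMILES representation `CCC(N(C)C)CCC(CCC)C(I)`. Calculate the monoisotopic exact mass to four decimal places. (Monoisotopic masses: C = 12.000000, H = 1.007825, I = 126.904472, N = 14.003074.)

311.1110

Atom tally by fragment:
  CH3 → C:1 H:3
  CH2 → C:1 H:2
  CH(N(CH3)2) → C:3 H:7 N:1
  CH2 → C:1 H:2
  CH2 → C:1 H:2
  CH(CH2CH2CH3) → C:4 H:8
  CH2I → C:1 H:2 I:1
Element totals:
  C: 12
  H: 26
  I: 1
  N: 1
Molecular formula: C12H26IN.
  M = 12(12.0) + 26(1.007825) + 126.904472 + 14.003074
    = 144.000000 + 26.203450 + 126.904472 + 14.003074 = 311.110996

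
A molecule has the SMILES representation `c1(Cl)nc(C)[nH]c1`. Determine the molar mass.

Atom tally by fragment:
  imidazole ring core → C:3 H:4 N:2
  (− 2 ring H displaced by substituents)
  + Cl → Cl:1
  + CH3 → C:1 H:3
Element totals:
  C: 4
  H: 5
  Cl: 1
  N: 2
Molecular formula: C4H5ClN2.
  M = 4(12.011) + 5(1.008) + 35.45 + 2(14.007)
    = 48.044 + 5.040 + 35.450 + 28.014 = 116.548

116.55 g/mol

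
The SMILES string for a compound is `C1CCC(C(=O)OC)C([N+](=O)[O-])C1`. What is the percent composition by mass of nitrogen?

Atom tally by fragment:
  cyclohexane ring core → C:6 H:12
  (− 2 ring H displaced by substituents)
  + COOCH3 → C:2 H:3 O:2
  + NO2 → N:1 O:2
Element totals:
  C: 8
  H: 13
  N: 1
  O: 4
Molecular formula: C8H13NO4.
Molar mass = 187.195 g/mol.
Mass from N: 1 × 14.007 = 14.007 g/mol.
%N = 14.007 / 187.195 × 100 = 7.48%.

7.48%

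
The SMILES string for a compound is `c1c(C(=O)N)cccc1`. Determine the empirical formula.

Atom tally by fragment:
  benzene ring core → C:6 H:6
  (− 1 ring H displaced by substituents)
  + CONH2 → C:1 H:2 O:1 N:1
Element totals:
  C: 7
  H: 7
  N: 1
  O: 1
Molecular formula: C7H7NO.
gcd of subscripts (7, 7, 1, 1) = 1, so the empirical formula equals the molecular formula.

C7H7NO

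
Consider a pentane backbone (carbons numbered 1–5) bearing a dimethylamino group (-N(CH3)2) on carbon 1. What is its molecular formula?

C7H17N

Atom tally by fragment:
  (CH3)2NCH2 → C:3 H:8 N:1
  CH2 → C:1 H:2
  CH2 → C:1 H:2
  CH2 → C:1 H:2
  CH3 → C:1 H:3
Element totals:
  C: 7
  H: 17
  N: 1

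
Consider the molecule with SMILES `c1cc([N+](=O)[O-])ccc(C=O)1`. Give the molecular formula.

C7H5NO3

Atom tally by fragment:
  benzene ring core → C:6 H:6
  (− 2 ring H displaced by substituents)
  + NO2 → N:1 O:2
  + CHO → C:1 H:1 O:1
Element totals:
  C: 7
  H: 5
  N: 1
  O: 3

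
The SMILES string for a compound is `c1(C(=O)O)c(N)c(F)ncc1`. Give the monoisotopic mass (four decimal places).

156.0335

Atom tally by fragment:
  pyridine ring core → C:5 H:5 N:1
  (− 3 ring H displaced by substituents)
  + COOH → C:1 H:1 O:2
  + NH2 → N:1 H:2
  + F → F:1
Element totals:
  C: 6
  H: 5
  F: 1
  N: 2
  O: 2
Molecular formula: C6H5FN2O2.
  M = 6(12.0) + 5(1.007825) + 18.998403 + 2(14.003074) + 2(15.994915)
    = 72.000000 + 5.039125 + 18.998403 + 28.006148 + 31.989830 = 156.033506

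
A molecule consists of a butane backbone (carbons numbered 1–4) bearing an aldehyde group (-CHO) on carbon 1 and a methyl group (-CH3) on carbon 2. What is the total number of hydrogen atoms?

12

Atom tally by fragment:
  OHCCH2 → C:2 H:3 O:1
  CH(CH3) → C:2 H:4
  CH2 → C:1 H:2
  CH3 → C:1 H:3
Element totals:
  C: 6
  H: 12
  O: 1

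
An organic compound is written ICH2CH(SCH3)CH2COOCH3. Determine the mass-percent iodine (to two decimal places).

46.30%

Element totals:
  C: 6
  H: 11
  I: 1
  O: 2
  S: 1
Molecular formula: C6H11IO2S.
Molar mass = 274.116 g/mol.
Mass from I: 1 × 126.904 = 126.904 g/mol.
%I = 126.904 / 274.116 × 100 = 46.30%.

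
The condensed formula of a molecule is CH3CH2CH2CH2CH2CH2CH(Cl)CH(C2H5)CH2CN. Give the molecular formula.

Atom tally by fragment:
  CH3 → C:1 H:3
  CH2 → C:1 H:2
  CH2 → C:1 H:2
  CH2 → C:1 H:2
  CH2 → C:1 H:2
  CH2 → C:1 H:2
  CH(Cl) → C:1 H:1 Cl:1
  CH(C2H5) → C:3 H:6
  CH2CN → C:2 H:2 N:1
Element totals:
  C: 12
  H: 22
  Cl: 1
  N: 1

C12H22ClN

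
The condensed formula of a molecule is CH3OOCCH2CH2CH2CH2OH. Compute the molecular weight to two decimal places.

Atom tally by fragment:
  CH3OOCCH2 → C:3 H:5 O:2
  CH2 → C:1 H:2
  CH2 → C:1 H:2
  CH2OH → C:1 H:3 O:1
Element totals:
  C: 6
  H: 12
  O: 3
Molecular formula: C6H12O3.
  M = 6(12.011) + 12(1.008) + 3(15.999)
    = 72.066 + 12.096 + 47.997 = 132.159

132.16 g/mol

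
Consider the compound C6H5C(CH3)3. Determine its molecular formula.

C10H14

Element totals:
  C: 10
  H: 14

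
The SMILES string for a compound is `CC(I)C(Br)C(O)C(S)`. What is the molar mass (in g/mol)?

325.00 g/mol

Atom tally by fragment:
  CH3 → C:1 H:3
  CH(I) → C:1 H:1 I:1
  CH(Br) → C:1 H:1 Br:1
  CH(OH) → C:1 H:2 O:1
  CH2SH → C:1 H:3 S:1
Element totals:
  C: 5
  H: 10
  Br: 1
  I: 1
  O: 1
  S: 1
Molecular formula: C5H10BrIOS.
  M = 5(12.011) + 10(1.008) + 79.904 + 126.904 + 15.999 + 32.06
    = 60.055 + 10.080 + 79.904 + 126.904 + 15.999 + 32.060 = 325.002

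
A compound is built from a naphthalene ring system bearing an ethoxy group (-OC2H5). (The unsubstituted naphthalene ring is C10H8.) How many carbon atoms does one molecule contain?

Atom tally by fragment:
  naphthalene ring system core → C:10 H:8
  (− 1 ring H displaced by substituents)
  + OC2H5 → C:2 H:5 O:1
Element totals:
  C: 12
  H: 12
  O: 1

12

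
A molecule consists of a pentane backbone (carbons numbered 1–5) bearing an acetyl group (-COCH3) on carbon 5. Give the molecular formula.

C7H14O

Atom tally by fragment:
  CH3 → C:1 H:3
  CH2 → C:1 H:2
  CH2 → C:1 H:2
  CH2 → C:1 H:2
  CH2COCH3 → C:3 H:5 O:1
Element totals:
  C: 7
  H: 14
  O: 1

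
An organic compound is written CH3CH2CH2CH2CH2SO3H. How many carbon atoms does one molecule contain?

5

Atom tally by fragment:
  CH3 → C:1 H:3
  CH2 → C:1 H:2
  CH2 → C:1 H:2
  CH2 → C:1 H:2
  CH2SO3H → C:1 H:3 S:1 O:3
Element totals:
  C: 5
  H: 12
  O: 3
  S: 1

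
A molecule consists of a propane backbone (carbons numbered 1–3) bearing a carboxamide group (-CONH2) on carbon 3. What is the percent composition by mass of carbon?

55.15%

Atom tally by fragment:
  CH3 → C:1 H:3
  CH2 → C:1 H:2
  CH2CONH2 → C:2 H:4 O:1 N:1
Element totals:
  C: 4
  H: 9
  N: 1
  O: 1
Molecular formula: C4H9NO.
Molar mass = 87.122 g/mol.
Mass from C: 4 × 12.011 = 48.044 g/mol.
%C = 48.044 / 87.122 × 100 = 55.15%.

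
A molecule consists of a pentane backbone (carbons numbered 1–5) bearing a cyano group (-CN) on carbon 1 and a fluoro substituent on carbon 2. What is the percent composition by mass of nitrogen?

Atom tally by fragment:
  NCCH2 → C:2 H:2 N:1
  CH(F) → C:1 H:1 F:1
  CH2 → C:1 H:2
  CH2 → C:1 H:2
  CH3 → C:1 H:3
Element totals:
  C: 6
  H: 10
  F: 1
  N: 1
Molecular formula: C6H10FN.
Molar mass = 115.151 g/mol.
Mass from N: 1 × 14.007 = 14.007 g/mol.
%N = 14.007 / 115.151 × 100 = 12.16%.

12.16%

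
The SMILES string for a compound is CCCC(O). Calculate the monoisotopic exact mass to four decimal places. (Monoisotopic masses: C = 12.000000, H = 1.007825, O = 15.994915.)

74.0732

Atom tally by fragment:
  CH3 → C:1 H:3
  CH2 → C:1 H:2
  CH2 → C:1 H:2
  CH2OH → C:1 H:3 O:1
Element totals:
  C: 4
  H: 10
  O: 1
Molecular formula: C4H10O.
  M = 4(12.0) + 10(1.007825) + 15.994915
    = 48.000000 + 10.078250 + 15.994915 = 74.073165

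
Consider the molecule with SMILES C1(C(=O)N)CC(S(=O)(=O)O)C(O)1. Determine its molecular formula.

Atom tally by fragment:
  cyclobutane ring core → C:4 H:8
  (− 3 ring H displaced by substituents)
  + CONH2 → C:1 H:2 O:1 N:1
  + SO3H → S:1 O:3 H:1
  + OH → O:1 H:1
Element totals:
  C: 5
  H: 9
  N: 1
  O: 5
  S: 1

C5H9NO5S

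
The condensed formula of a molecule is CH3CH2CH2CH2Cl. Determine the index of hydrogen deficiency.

Atom tally by fragment:
  CH3 → C:1 H:3
  CH2 → C:1 H:2
  CH2 → C:1 H:2
  CH2Cl → C:1 H:2 Cl:1
Element totals:
  C: 4
  H: 9
  Cl: 1
Molecular formula: C4H9Cl.
DoU = (2C + 2 + N − H − X) / 2 = (2·4 + 2 + 0 − 9 − 1) / 2 = 0.

0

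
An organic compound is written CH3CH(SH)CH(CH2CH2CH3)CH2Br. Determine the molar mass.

211.16 g/mol

Atom tally by fragment:
  CH3 → C:1 H:3
  CH(SH) → C:1 H:2 S:1
  CH(CH2CH2CH3) → C:4 H:8
  CH2Br → C:1 H:2 Br:1
Element totals:
  C: 7
  H: 15
  Br: 1
  S: 1
Molecular formula: C7H15BrS.
  M = 7(12.011) + 15(1.008) + 79.904 + 32.06
    = 84.077 + 15.120 + 79.904 + 32.060 = 211.161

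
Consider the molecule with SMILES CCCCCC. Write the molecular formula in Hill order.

Atom tally by fragment:
  CH3 → C:1 H:3
  CH2 → C:1 H:2
  CH2 → C:1 H:2
  CH2 → C:1 H:2
  CH2 → C:1 H:2
  CH3 → C:1 H:3
Element totals:
  C: 6
  H: 14

C6H14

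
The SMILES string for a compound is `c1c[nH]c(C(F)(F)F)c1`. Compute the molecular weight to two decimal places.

135.09 g/mol

Atom tally by fragment:
  pyrrole ring core → C:4 H:5 N:1
  (− 1 ring H displaced by substituents)
  + CF3 → C:1 F:3
Element totals:
  C: 5
  H: 4
  F: 3
  N: 1
Molecular formula: C5H4F3N.
  M = 5(12.011) + 4(1.008) + 3(18.998) + 14.007
    = 60.055 + 4.032 + 56.994 + 14.007 = 135.088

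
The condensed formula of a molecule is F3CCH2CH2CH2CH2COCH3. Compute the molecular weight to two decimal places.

168.16 g/mol

Element totals:
  C: 7
  H: 11
  F: 3
  O: 1
Molecular formula: C7H11F3O.
  M = 7(12.011) + 11(1.008) + 3(18.998) + 15.999
    = 84.077 + 11.088 + 56.994 + 15.999 = 168.158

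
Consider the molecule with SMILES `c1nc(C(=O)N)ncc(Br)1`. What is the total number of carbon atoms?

5

Atom tally by fragment:
  pyrimidine ring core → C:4 H:4 N:2
  (− 2 ring H displaced by substituents)
  + CONH2 → C:1 H:2 O:1 N:1
  + Br → Br:1
Element totals:
  C: 5
  H: 4
  Br: 1
  N: 3
  O: 1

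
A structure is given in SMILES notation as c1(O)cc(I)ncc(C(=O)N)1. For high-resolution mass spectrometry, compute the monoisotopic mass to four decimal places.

Atom tally by fragment:
  pyridine ring core → C:5 H:5 N:1
  (− 3 ring H displaced by substituents)
  + OH → O:1 H:1
  + I → I:1
  + CONH2 → C:1 H:2 O:1 N:1
Element totals:
  C: 6
  H: 5
  I: 1
  N: 2
  O: 2
Molecular formula: C6H5IN2O2.
  M = 6(12.0) + 5(1.007825) + 126.904472 + 2(14.003074) + 2(15.994915)
    = 72.000000 + 5.039125 + 126.904472 + 28.006148 + 31.989830 = 263.939575

263.9396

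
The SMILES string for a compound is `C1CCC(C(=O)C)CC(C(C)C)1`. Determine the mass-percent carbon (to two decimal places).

78.51%

Atom tally by fragment:
  cyclohexane ring core → C:6 H:12
  (− 2 ring H displaced by substituents)
  + COCH3 → C:2 H:3 O:1
  + CH(CH3)2 → C:3 H:7
Element totals:
  C: 11
  H: 20
  O: 1
Molecular formula: C11H20O.
Molar mass = 168.280 g/mol.
Mass from C: 11 × 12.011 = 132.121 g/mol.
%C = 132.121 / 168.280 × 100 = 78.51%.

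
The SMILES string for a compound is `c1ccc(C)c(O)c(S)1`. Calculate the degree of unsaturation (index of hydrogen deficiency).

Atom tally by fragment:
  benzene ring core → C:6 H:6
  (− 3 ring H displaced by substituents)
  + CH3 → C:1 H:3
  + OH → O:1 H:1
  + SH → S:1 H:1
Element totals:
  C: 7
  H: 8
  O: 1
  S: 1
Molecular formula: C7H8OS.
DoU = (2C + 2 + N − H − X) / 2 = (2·7 + 2 + 0 − 8 − 0) / 2 = 4.

4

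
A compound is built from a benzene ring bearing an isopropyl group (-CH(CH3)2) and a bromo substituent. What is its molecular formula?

C9H11Br

Atom tally by fragment:
  benzene ring core → C:6 H:6
  (− 2 ring H displaced by substituents)
  + CH(CH3)2 → C:3 H:7
  + Br → Br:1
Element totals:
  C: 9
  H: 11
  Br: 1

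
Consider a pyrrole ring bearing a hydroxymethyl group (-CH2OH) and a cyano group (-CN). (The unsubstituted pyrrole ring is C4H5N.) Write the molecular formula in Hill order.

C6H6N2O

Atom tally by fragment:
  pyrrole ring core → C:4 H:5 N:1
  (− 2 ring H displaced by substituents)
  + CH2OH → C:1 H:3 O:1
  + CN → C:1 N:1
Element totals:
  C: 6
  H: 6
  N: 2
  O: 1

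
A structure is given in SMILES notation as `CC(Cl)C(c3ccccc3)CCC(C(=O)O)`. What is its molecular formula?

Atom tally by fragment:
  CH3 → C:1 H:3
  CH(Cl) → C:1 H:1 Cl:1
  CH(C6H5) → C:7 H:6
  CH2 → C:1 H:2
  CH2 → C:1 H:2
  CH2COOH → C:2 H:3 O:2
Element totals:
  C: 13
  H: 17
  Cl: 1
  O: 2

C13H17ClO2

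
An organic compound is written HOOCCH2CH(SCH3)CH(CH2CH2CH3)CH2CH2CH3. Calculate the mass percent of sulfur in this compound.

Atom tally by fragment:
  HOOCCH2 → C:2 H:3 O:2
  CH(SCH3) → C:2 H:4 S:1
  CH(CH2CH2CH3) → C:4 H:8
  CH2 → C:1 H:2
  CH2 → C:1 H:2
  CH3 → C:1 H:3
Element totals:
  C: 11
  H: 22
  O: 2
  S: 1
Molecular formula: C11H22O2S.
Molar mass = 218.355 g/mol.
Mass from S: 1 × 32.06 = 32.060 g/mol.
%S = 32.060 / 218.355 × 100 = 14.68%.

14.68%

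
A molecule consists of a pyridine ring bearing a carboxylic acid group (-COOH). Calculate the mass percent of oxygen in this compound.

Atom tally by fragment:
  pyridine ring core → C:5 H:5 N:1
  (− 1 ring H displaced by substituents)
  + COOH → C:1 H:1 O:2
Element totals:
  C: 6
  H: 5
  N: 1
  O: 2
Molecular formula: C6H5NO2.
Molar mass = 123.111 g/mol.
Mass from O: 2 × 15.999 = 31.998 g/mol.
%O = 31.998 / 123.111 × 100 = 25.99%.

25.99%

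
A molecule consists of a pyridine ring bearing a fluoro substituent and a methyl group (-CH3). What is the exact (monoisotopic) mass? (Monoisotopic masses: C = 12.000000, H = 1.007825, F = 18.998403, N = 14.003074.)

Atom tally by fragment:
  pyridine ring core → C:5 H:5 N:1
  (− 2 ring H displaced by substituents)
  + F → F:1
  + CH3 → C:1 H:3
Element totals:
  C: 6
  H: 6
  F: 1
  N: 1
Molecular formula: C6H6FN.
  M = 6(12.0) + 6(1.007825) + 18.998403 + 14.003074
    = 72.000000 + 6.046950 + 18.998403 + 14.003074 = 111.048427

111.0484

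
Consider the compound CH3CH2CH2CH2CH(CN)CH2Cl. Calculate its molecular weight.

145.63 g/mol

Atom tally by fragment:
  CH3 → C:1 H:3
  CH2 → C:1 H:2
  CH2 → C:1 H:2
  CH2 → C:1 H:2
  CH(CN) → C:2 H:1 N:1
  CH2Cl → C:1 H:2 Cl:1
Element totals:
  C: 7
  H: 12
  Cl: 1
  N: 1
Molecular formula: C7H12ClN.
  M = 7(12.011) + 12(1.008) + 35.45 + 14.007
    = 84.077 + 12.096 + 35.450 + 14.007 = 145.630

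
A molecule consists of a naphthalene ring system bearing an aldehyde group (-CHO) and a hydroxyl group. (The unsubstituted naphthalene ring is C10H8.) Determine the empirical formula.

C11H8O2

Atom tally by fragment:
  naphthalene ring system core → C:10 H:8
  (− 2 ring H displaced by substituents)
  + CHO → C:1 H:1 O:1
  + OH → O:1 H:1
Element totals:
  C: 11
  H: 8
  O: 2
Molecular formula: C11H8O2.
gcd of subscripts (11, 8, 2) = 1, so the empirical formula equals the molecular formula.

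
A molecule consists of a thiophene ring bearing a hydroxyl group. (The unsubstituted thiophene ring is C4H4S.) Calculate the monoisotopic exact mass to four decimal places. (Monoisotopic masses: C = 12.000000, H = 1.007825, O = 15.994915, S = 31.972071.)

99.9983

Atom tally by fragment:
  thiophene ring core → C:4 H:4 S:1
  (− 1 ring H displaced by substituents)
  + OH → O:1 H:1
Element totals:
  C: 4
  H: 4
  O: 1
  S: 1
Molecular formula: C4H4OS.
  M = 4(12.0) + 4(1.007825) + 15.994915 + 31.972071
    = 48.000000 + 4.031300 + 15.994915 + 31.972071 = 99.998286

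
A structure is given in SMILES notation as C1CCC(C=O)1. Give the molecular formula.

Atom tally by fragment:
  cyclobutane ring core → C:4 H:8
  (− 1 ring H displaced by substituents)
  + CHO → C:1 H:1 O:1
Element totals:
  C: 5
  H: 8
  O: 1

C5H8O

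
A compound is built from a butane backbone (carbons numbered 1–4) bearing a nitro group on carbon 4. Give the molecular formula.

C4H9NO2

Atom tally by fragment:
  CH3 → C:1 H:3
  CH2 → C:1 H:2
  CH2 → C:1 H:2
  CH2NO2 → C:1 H:2 N:1 O:2
Element totals:
  C: 4
  H: 9
  N: 1
  O: 2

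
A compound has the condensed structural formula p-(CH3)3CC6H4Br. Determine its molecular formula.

Atom tally by fragment:
  benzene ring core → C:6 H:6
  (− 2 ring H displaced by substituents)
  + C(CH3)3 → C:4 H:9
  + Br → Br:1
Element totals:
  C: 10
  H: 13
  Br: 1

C10H13Br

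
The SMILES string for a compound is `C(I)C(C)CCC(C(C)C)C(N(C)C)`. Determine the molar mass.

Atom tally by fragment:
  ICH2 → C:1 H:2 I:1
  CH(CH3) → C:2 H:4
  CH2 → C:1 H:2
  CH2 → C:1 H:2
  CH(CH(CH3)2) → C:4 H:8
  CH2N(CH3)2 → C:3 H:8 N:1
Element totals:
  C: 12
  H: 26
  I: 1
  N: 1
Molecular formula: C12H26IN.
  M = 12(12.011) + 26(1.008) + 126.904 + 14.007
    = 144.132 + 26.208 + 126.904 + 14.007 = 311.251

311.25 g/mol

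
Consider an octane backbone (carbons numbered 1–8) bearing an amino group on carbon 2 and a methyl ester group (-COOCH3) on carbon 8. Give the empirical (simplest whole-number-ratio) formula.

Atom tally by fragment:
  CH3 → C:1 H:3
  CH(NH2) → C:1 H:3 N:1
  CH2 → C:1 H:2
  CH2 → C:1 H:2
  CH2 → C:1 H:2
  CH2 → C:1 H:2
  CH2 → C:1 H:2
  CH2COOCH3 → C:3 H:5 O:2
Element totals:
  C: 10
  H: 21
  N: 1
  O: 2
Molecular formula: C10H21NO2.
gcd of subscripts (10, 21, 1, 2) = 1, so the empirical formula equals the molecular formula.

C10H21NO2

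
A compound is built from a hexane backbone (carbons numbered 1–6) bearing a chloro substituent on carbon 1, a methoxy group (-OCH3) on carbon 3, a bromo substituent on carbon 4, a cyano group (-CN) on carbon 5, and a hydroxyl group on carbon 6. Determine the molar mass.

Atom tally by fragment:
  ClCH2 → C:1 H:2 Cl:1
  CH2 → C:1 H:2
  CH(OCH3) → C:2 H:4 O:1
  CH(Br) → C:1 H:1 Br:1
  CH(CN) → C:2 H:1 N:1
  CH2OH → C:1 H:3 O:1
Element totals:
  C: 8
  H: 13
  Br: 1
  Cl: 1
  N: 1
  O: 2
Molecular formula: C8H13BrClNO2.
  M = 8(12.011) + 13(1.008) + 79.904 + 35.45 + 14.007 + 2(15.999)
    = 96.088 + 13.104 + 79.904 + 35.450 + 14.007 + 31.998 = 270.551

270.55 g/mol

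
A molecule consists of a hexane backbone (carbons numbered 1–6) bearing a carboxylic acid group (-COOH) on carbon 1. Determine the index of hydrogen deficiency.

Atom tally by fragment:
  HOOCCH2 → C:2 H:3 O:2
  CH2 → C:1 H:2
  CH2 → C:1 H:2
  CH2 → C:1 H:2
  CH2 → C:1 H:2
  CH3 → C:1 H:3
Element totals:
  C: 7
  H: 14
  O: 2
Molecular formula: C7H14O2.
DoU = (2C + 2 + N − H − X) / 2 = (2·7 + 2 + 0 − 14 − 0) / 2 = 1.

1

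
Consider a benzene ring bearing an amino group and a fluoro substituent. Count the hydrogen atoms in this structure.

Atom tally by fragment:
  benzene ring core → C:6 H:6
  (− 2 ring H displaced by substituents)
  + NH2 → N:1 H:2
  + F → F:1
Element totals:
  C: 6
  H: 6
  F: 1
  N: 1

6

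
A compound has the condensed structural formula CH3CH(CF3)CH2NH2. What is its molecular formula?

Atom tally by fragment:
  CH3 → C:1 H:3
  CH(CF3) → C:2 H:1 F:3
  CH2NH2 → C:1 H:4 N:1
Element totals:
  C: 4
  H: 8
  F: 3
  N: 1

C4H8F3N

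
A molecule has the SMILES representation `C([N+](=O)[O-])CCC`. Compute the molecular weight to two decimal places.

Atom tally by fragment:
  O2NCH2 → C:1 H:2 N:1 O:2
  CH2 → C:1 H:2
  CH2 → C:1 H:2
  CH3 → C:1 H:3
Element totals:
  C: 4
  H: 9
  N: 1
  O: 2
Molecular formula: C4H9NO2.
  M = 4(12.011) + 9(1.008) + 14.007 + 2(15.999)
    = 48.044 + 9.072 + 14.007 + 31.998 = 103.121

103.12 g/mol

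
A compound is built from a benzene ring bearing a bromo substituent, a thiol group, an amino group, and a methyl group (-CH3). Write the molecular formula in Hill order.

Atom tally by fragment:
  benzene ring core → C:6 H:6
  (− 4 ring H displaced by substituents)
  + Br → Br:1
  + SH → S:1 H:1
  + NH2 → N:1 H:2
  + CH3 → C:1 H:3
Element totals:
  C: 7
  H: 8
  Br: 1
  N: 1
  S: 1

C7H8BrNS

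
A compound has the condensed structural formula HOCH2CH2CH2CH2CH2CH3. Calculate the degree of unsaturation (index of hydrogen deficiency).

Atom tally by fragment:
  HOCH2 → C:1 H:3 O:1
  CH2 → C:1 H:2
  CH2 → C:1 H:2
  CH2 → C:1 H:2
  CH2 → C:1 H:2
  CH3 → C:1 H:3
Element totals:
  C: 6
  H: 14
  O: 1
Molecular formula: C6H14O.
DoU = (2C + 2 + N − H − X) / 2 = (2·6 + 2 + 0 − 14 − 0) / 2 = 0.

0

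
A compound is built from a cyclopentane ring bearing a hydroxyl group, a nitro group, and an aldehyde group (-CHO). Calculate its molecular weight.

Atom tally by fragment:
  cyclopentane ring core → C:5 H:10
  (− 3 ring H displaced by substituents)
  + OH → O:1 H:1
  + NO2 → N:1 O:2
  + CHO → C:1 H:1 O:1
Element totals:
  C: 6
  H: 9
  N: 1
  O: 4
Molecular formula: C6H9NO4.
  M = 6(12.011) + 9(1.008) + 14.007 + 4(15.999)
    = 72.066 + 9.072 + 14.007 + 63.996 = 159.141

159.14 g/mol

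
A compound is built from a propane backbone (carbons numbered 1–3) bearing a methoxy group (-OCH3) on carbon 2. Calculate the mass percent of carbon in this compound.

64.82%

Atom tally by fragment:
  CH3 → C:1 H:3
  CH(OCH3) → C:2 H:4 O:1
  CH3 → C:1 H:3
Element totals:
  C: 4
  H: 10
  O: 1
Molecular formula: C4H10O.
Molar mass = 74.123 g/mol.
Mass from C: 4 × 12.011 = 48.044 g/mol.
%C = 48.044 / 74.123 × 100 = 64.82%.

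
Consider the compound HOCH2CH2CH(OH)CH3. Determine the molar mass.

90.12 g/mol

Element totals:
  C: 4
  H: 10
  O: 2
Molecular formula: C4H10O2.
  M = 4(12.011) + 10(1.008) + 2(15.999)
    = 48.044 + 10.080 + 31.998 = 90.122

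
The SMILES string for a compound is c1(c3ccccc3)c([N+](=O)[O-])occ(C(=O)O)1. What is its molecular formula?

Atom tally by fragment:
  furan ring core → C:4 H:4 O:1
  (− 3 ring H displaced by substituents)
  + C6H5 → C:6 H:5
  + NO2 → N:1 O:2
  + COOH → C:1 H:1 O:2
Element totals:
  C: 11
  H: 7
  N: 1
  O: 5

C11H7NO5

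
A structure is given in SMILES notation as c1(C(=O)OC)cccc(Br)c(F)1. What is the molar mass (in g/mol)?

Atom tally by fragment:
  benzene ring core → C:6 H:6
  (− 3 ring H displaced by substituents)
  + COOCH3 → C:2 H:3 O:2
  + Br → Br:1
  + F → F:1
Element totals:
  C: 8
  H: 6
  Br: 1
  F: 1
  O: 2
Molecular formula: C8H6BrFO2.
  M = 8(12.011) + 6(1.008) + 79.904 + 18.998 + 2(15.999)
    = 96.088 + 6.048 + 79.904 + 18.998 + 31.998 = 233.036

233.04 g/mol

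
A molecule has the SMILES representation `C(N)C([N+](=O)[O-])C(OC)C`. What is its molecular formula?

Atom tally by fragment:
  H2NCH2 → C:1 H:4 N:1
  CH(NO2) → C:1 H:1 N:1 O:2
  CH(OCH3) → C:2 H:4 O:1
  CH3 → C:1 H:3
Element totals:
  C: 5
  H: 12
  N: 2
  O: 3

C5H12N2O3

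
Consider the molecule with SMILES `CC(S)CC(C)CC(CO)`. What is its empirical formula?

Atom tally by fragment:
  CH3 → C:1 H:3
  CH(SH) → C:1 H:2 S:1
  CH2 → C:1 H:2
  CH(CH3) → C:2 H:4
  CH2 → C:1 H:2
  CH2CH2OH → C:2 H:5 O:1
Element totals:
  C: 8
  H: 18
  O: 1
  S: 1
Molecular formula: C8H18OS.
gcd of subscripts (8, 18, 1, 1) = 1, so the empirical formula equals the molecular formula.

C8H18OS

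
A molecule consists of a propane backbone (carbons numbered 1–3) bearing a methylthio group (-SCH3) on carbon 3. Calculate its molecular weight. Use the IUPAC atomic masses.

Atom tally by fragment:
  CH3 → C:1 H:3
  CH2 → C:1 H:2
  CH2SCH3 → C:2 H:5 S:1
Element totals:
  C: 4
  H: 10
  S: 1
Molecular formula: C4H10S.
  M = 4(12.011) + 10(1.008) + 32.06
    = 48.044 + 10.080 + 32.060 = 90.184

90.18 g/mol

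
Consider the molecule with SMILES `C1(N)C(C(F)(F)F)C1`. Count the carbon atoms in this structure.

Atom tally by fragment:
  cyclopropane ring core → C:3 H:6
  (− 2 ring H displaced by substituents)
  + NH2 → N:1 H:2
  + CF3 → C:1 F:3
Element totals:
  C: 4
  H: 6
  F: 3
  N: 1

4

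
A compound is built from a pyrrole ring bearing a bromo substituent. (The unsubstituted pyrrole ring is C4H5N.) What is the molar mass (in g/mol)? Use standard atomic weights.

Atom tally by fragment:
  pyrrole ring core → C:4 H:5 N:1
  (− 1 ring H displaced by substituents)
  + Br → Br:1
Element totals:
  C: 4
  H: 4
  Br: 1
  N: 1
Molecular formula: C4H4BrN.
  M = 4(12.011) + 4(1.008) + 79.904 + 14.007
    = 48.044 + 4.032 + 79.904 + 14.007 = 145.987

145.99 g/mol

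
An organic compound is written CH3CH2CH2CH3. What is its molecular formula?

Element totals:
  C: 4
  H: 10

C4H10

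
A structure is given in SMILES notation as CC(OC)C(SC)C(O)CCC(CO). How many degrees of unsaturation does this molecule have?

Atom tally by fragment:
  CH3 → C:1 H:3
  CH(OCH3) → C:2 H:4 O:1
  CH(SCH3) → C:2 H:4 S:1
  CH(OH) → C:1 H:2 O:1
  CH2 → C:1 H:2
  CH2 → C:1 H:2
  CH2CH2OH → C:2 H:5 O:1
Element totals:
  C: 10
  H: 22
  O: 3
  S: 1
Molecular formula: C10H22O3S.
DoU = (2C + 2 + N − H − X) / 2 = (2·10 + 2 + 0 − 22 − 0) / 2 = 0.

0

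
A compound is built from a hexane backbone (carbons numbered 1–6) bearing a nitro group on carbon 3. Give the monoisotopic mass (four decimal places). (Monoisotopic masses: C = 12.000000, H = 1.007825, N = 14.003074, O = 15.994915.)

131.0946

Atom tally by fragment:
  CH3 → C:1 H:3
  CH2 → C:1 H:2
  CH(NO2) → C:1 H:1 N:1 O:2
  CH2 → C:1 H:2
  CH2 → C:1 H:2
  CH3 → C:1 H:3
Element totals:
  C: 6
  H: 13
  N: 1
  O: 2
Molecular formula: C6H13NO2.
  M = 6(12.0) + 13(1.007825) + 14.003074 + 2(15.994915)
    = 72.000000 + 13.101725 + 14.003074 + 31.989830 = 131.094629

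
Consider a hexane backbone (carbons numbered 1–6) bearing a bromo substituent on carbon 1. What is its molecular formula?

C6H13Br

Atom tally by fragment:
  BrCH2 → C:1 H:2 Br:1
  CH2 → C:1 H:2
  CH2 → C:1 H:2
  CH2 → C:1 H:2
  CH2 → C:1 H:2
  CH3 → C:1 H:3
Element totals:
  C: 6
  H: 13
  Br: 1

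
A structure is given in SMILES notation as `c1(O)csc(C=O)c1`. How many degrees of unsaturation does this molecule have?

4

Atom tally by fragment:
  thiophene ring core → C:4 H:4 S:1
  (− 2 ring H displaced by substituents)
  + OH → O:1 H:1
  + CHO → C:1 H:1 O:1
Element totals:
  C: 5
  H: 4
  O: 2
  S: 1
Molecular formula: C5H4O2S.
DoU = (2C + 2 + N − H − X) / 2 = (2·5 + 2 + 0 − 4 − 0) / 2 = 4.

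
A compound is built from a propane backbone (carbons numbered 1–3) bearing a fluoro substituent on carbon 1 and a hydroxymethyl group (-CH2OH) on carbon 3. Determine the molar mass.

92.11 g/mol

Atom tally by fragment:
  FCH2 → C:1 H:2 F:1
  CH2 → C:1 H:2
  CH2CH2OH → C:2 H:5 O:1
Element totals:
  C: 4
  H: 9
  F: 1
  O: 1
Molecular formula: C4H9FO.
  M = 4(12.011) + 9(1.008) + 18.998 + 15.999
    = 48.044 + 9.072 + 18.998 + 15.999 = 92.113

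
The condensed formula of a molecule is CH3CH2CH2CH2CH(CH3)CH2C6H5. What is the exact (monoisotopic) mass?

176.1565

Element totals:
  C: 13
  H: 20
Molecular formula: C13H20.
  M = 13(12.0) + 20(1.007825)
    = 156.000000 + 20.156500 = 176.156500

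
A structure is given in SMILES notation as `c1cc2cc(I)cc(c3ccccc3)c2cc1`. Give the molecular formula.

C16H11I

Atom tally by fragment:
  naphthalene ring system core → C:10 H:8
  (− 2 ring H displaced by substituents)
  + I → I:1
  + C6H5 → C:6 H:5
Element totals:
  C: 16
  H: 11
  I: 1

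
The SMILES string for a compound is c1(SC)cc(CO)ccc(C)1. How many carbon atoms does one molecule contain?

9

Atom tally by fragment:
  benzene ring core → C:6 H:6
  (− 3 ring H displaced by substituents)
  + SCH3 → C:1 H:3 S:1
  + CH2OH → C:1 H:3 O:1
  + CH3 → C:1 H:3
Element totals:
  C: 9
  H: 12
  O: 1
  S: 1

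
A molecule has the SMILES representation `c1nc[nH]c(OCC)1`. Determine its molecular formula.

C5H8N2O

Atom tally by fragment:
  imidazole ring core → C:3 H:4 N:2
  (− 1 ring H displaced by substituents)
  + OC2H5 → C:2 H:5 O:1
Element totals:
  C: 5
  H: 8
  N: 2
  O: 1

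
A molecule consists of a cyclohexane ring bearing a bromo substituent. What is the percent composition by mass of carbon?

Atom tally by fragment:
  cyclohexane ring core → C:6 H:12
  (− 1 ring H displaced by substituents)
  + Br → Br:1
Element totals:
  C: 6
  H: 11
  Br: 1
Molecular formula: C6H11Br.
Molar mass = 163.058 g/mol.
Mass from C: 6 × 12.011 = 72.066 g/mol.
%C = 72.066 / 163.058 × 100 = 44.20%.

44.20%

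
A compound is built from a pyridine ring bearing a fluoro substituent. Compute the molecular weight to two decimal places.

Atom tally by fragment:
  pyridine ring core → C:5 H:5 N:1
  (− 1 ring H displaced by substituents)
  + F → F:1
Element totals:
  C: 5
  H: 4
  F: 1
  N: 1
Molecular formula: C5H4FN.
  M = 5(12.011) + 4(1.008) + 18.998 + 14.007
    = 60.055 + 4.032 + 18.998 + 14.007 = 97.092

97.09 g/mol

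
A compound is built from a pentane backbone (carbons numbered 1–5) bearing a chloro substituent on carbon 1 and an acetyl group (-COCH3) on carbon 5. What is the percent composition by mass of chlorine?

23.85%

Atom tally by fragment:
  ClCH2 → C:1 H:2 Cl:1
  CH2 → C:1 H:2
  CH2 → C:1 H:2
  CH2 → C:1 H:2
  CH2COCH3 → C:3 H:5 O:1
Element totals:
  C: 7
  H: 13
  Cl: 1
  O: 1
Molecular formula: C7H13ClO.
Molar mass = 148.630 g/mol.
Mass from Cl: 1 × 35.45 = 35.450 g/mol.
%Cl = 35.450 / 148.630 × 100 = 23.85%.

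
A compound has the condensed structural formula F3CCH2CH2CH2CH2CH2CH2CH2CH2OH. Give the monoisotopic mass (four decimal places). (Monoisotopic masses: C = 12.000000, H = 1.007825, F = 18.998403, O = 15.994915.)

198.1231

Atom tally by fragment:
  F3CCH2 → C:2 H:2 F:3
  CH2 → C:1 H:2
  CH2 → C:1 H:2
  CH2 → C:1 H:2
  CH2 → C:1 H:2
  CH2 → C:1 H:2
  CH2 → C:1 H:2
  CH2OH → C:1 H:3 O:1
Element totals:
  C: 9
  H: 17
  F: 3
  O: 1
Molecular formula: C9H17F3O.
  M = 9(12.0) + 17(1.007825) + 3(18.998403) + 15.994915
    = 108.000000 + 17.133025 + 56.995209 + 15.994915 = 198.123149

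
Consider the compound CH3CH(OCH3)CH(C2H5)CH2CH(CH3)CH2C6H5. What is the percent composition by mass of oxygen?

Atom tally by fragment:
  CH3 → C:1 H:3
  CH(OCH3) → C:2 H:4 O:1
  CH(C2H5) → C:3 H:6
  CH2 → C:1 H:2
  CH(CH3) → C:2 H:4
  CH2C6H5 → C:7 H:7
Element totals:
  C: 16
  H: 26
  O: 1
Molecular formula: C16H26O.
Molar mass = 234.383 g/mol.
Mass from O: 1 × 15.999 = 15.999 g/mol.
%O = 15.999 / 234.383 × 100 = 6.83%.

6.83%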